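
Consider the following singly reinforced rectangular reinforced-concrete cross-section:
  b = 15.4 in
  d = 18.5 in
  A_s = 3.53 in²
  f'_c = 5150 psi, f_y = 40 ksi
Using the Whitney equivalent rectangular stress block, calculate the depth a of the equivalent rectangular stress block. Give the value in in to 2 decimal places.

T = A_s f_y = 3.53 × 40 = 141.2 kips.
a = T/(0.85 f'_c b) = 141.2/(0.85 × 5.15 × 15.4) = 2.09 in.

a ≈ 2.09 in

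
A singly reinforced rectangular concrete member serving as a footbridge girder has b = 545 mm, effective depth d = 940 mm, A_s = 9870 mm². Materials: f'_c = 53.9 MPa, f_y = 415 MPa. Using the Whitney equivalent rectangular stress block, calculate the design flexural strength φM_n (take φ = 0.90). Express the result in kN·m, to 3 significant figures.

φM_n ≈ 3160 kN·m

T = A_s f_y = 9870 × 415 = 4096050 N = 4096.05 kN.
From C = T: a = T/(0.85 f'_c b) = 4096050/(0.85 × 53.9 × 545) = 164.04 mm.
M_n = T(d − a/2) = 4096.05 kN × (940 − 82.02) mm = 3514.33 kN·m.
φM_n = 0.90 × 3514.33 = 3162.90 kN·m.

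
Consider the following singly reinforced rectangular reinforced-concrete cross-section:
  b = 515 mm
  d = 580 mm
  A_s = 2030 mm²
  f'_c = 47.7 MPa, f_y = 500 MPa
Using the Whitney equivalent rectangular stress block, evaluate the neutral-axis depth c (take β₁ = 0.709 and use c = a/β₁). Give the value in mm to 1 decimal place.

T = A_s f_y = 2030 × 500 = 1015000 N = 1015 kN.
Setting C = 0.85 f'_c a b equal to T: a = 1015000/(0.85 × 47.7 × 515) = 48.610 mm.
With β₁ = 0.709, c = a/β₁ = 48.610/0.709 = 68.6 mm.

c ≈ 68.6 mm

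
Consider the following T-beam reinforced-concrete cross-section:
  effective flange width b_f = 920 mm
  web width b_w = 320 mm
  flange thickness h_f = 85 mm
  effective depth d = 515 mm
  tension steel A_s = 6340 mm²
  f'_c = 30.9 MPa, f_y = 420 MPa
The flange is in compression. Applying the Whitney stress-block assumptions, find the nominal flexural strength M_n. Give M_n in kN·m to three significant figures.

M_n ≈ 1210 kN·m

Tension: T = A_s f_y = 6340 × 420 = 2662800 N.
Try a within the flange: a = T/(0.85 f'_c b_f) = 2662800/(0.85 × 30.9 × 920) = 110.20 mm.
a = 110.20 > h_f = 85 mm: the block extends into the web. Split into flange-overhang and web parts.
C_f = 0.85 f'_c (b_f − b_w) h_f = 0.85 × 30.9 × (920 − 320) × 85 = 1339515 N.
Remaining web compression depth: a_w = (T − C_f)/(0.85 f'_c b_w) = (2662800 − 1339515)/(0.85 × 30.9 × 320) = 157.44 mm.
M_n = C_f(d − h_f/2) + (T − C_f)(d − a_w/2) = 1339515 × (515 − 42.5) + 1323285 × (515 − 78.72) = 632.92 + 577.32 = 1210.24 × 10⁶ N·mm.
M_n = 1210.24 kN·m.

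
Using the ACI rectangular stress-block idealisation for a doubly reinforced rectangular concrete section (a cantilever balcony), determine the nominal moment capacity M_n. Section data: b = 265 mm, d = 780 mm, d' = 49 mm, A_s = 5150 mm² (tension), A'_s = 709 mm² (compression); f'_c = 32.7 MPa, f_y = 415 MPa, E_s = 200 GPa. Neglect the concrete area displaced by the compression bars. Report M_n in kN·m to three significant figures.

M_n ≈ 1420 kN·m

Assume both tension and compression steel yield.
Net tension couple steel: A_s − A'_s = 4441 mm².
a = (A_s − A'_s) f_y / (0.85 f'_c b) = 1843015/(0.85 × 32.7 × 265) = 250.22 mm.
c = a/β₁ = 250.22/0.816 = 306.64 mm; ε'_s = 0.003(c − d')/c = 0.0025 ≥ f_y/E_s = 0.0021, so compression steel does yield.
M_n = (A_s − A'_s) f_y (d − a/2) + A'_s f_y (d − d') = [1843015 × (780 − 125.11) + 294235 × (780 − 49)] × 10⁻⁶ = 1206.97 + 215.09 = 1422.06 kN·m.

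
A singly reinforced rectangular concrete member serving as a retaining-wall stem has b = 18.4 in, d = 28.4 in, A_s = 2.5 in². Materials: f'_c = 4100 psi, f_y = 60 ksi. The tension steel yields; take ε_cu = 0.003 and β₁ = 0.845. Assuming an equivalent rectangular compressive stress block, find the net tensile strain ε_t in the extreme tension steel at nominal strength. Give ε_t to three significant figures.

a = A_s f_y/(0.85 f'_c b) = 2.339 in.
β₁ = 0.845, so c = a/β₁ = 2.339/0.845 = 2.768 in.
From the linear strain diagram with ε_cu = 0.003: ε_t = 0.003 (d − c)/c = 0.003 × (28.4 − 2.768)/2.768 = 0.0278.
Since ε_t ≥ 0.005, the section is tension-controlled.

ε_t ≈ 0.0278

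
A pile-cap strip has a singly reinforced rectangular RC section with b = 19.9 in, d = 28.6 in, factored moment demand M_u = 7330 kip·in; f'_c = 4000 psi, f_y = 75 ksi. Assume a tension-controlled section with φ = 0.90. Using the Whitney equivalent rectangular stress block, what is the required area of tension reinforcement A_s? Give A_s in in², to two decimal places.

M_n = M_u/φ = 7330/0.90 = 8144.44 kip·in.
From M_n = 0.85 f'_c a b (d − a/2):
a = d − √(d² − 2M_n/(0.85 f'_c b)) = 28.6 − √(28.6² − 2 × 8144.44/(0.85 × 4 × 19.9)) = 4.575 in.
A_s = 0.85 f'_c a b / f_y = 0.85 × 4 × 4.575 × 19.9 / 75 = 4.127 in².

A_s ≈ 4.13 in²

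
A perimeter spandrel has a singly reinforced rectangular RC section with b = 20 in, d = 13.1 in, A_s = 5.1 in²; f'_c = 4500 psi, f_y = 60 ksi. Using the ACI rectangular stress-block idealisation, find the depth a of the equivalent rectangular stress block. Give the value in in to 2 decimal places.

T = A_s f_y = 5.1 × 60 = 306 kips.
a = T/(0.85 f'_c b) = 306/(0.85 × 4.5 × 20) = 4.00 in.

a ≈ 4.00 in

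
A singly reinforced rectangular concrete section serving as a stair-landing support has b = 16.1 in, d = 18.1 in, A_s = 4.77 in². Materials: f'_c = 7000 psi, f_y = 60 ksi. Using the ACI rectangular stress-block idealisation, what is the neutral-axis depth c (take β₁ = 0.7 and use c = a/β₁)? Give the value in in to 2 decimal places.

c ≈ 4.27 in

T = A_s f_y = 4.77 × 60 = 286.2 kips.
a = T/(0.85 f'_c b) = 286.2/(0.85 × 7 × 16.1) = 2.9876 in.
With β₁ = 0.7, c = a/β₁ = 2.9876/0.7 = 4.27 in.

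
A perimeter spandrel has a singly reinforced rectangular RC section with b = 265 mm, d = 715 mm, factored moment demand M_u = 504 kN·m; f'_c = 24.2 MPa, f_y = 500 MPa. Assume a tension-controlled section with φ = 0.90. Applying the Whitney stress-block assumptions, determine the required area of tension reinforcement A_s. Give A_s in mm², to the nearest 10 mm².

M_n = M_u/φ = 504/0.90 = 560 kN·m.
With M_n = 0.85 f'_c a b (d − a/2), solve the quadratic for a:
a = d − √(d² − 2M_n/(0.85 f'_c b)) = 715 − √(715² − 2 × 560×10⁶/(0.85 × 24.2 × 265)) = 162.04 mm.
A_s = 0.85 f'_c a b / f_y = 0.85 × 24.2 × 162.04 × 265 / 500 = 1766.6 mm².

A_s ≈ 1770 mm²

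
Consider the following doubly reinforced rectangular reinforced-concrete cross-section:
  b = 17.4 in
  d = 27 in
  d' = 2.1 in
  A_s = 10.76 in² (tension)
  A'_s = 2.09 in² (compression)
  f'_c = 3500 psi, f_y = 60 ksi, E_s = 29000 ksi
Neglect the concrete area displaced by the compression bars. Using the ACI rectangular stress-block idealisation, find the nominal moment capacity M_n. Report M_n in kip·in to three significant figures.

M_n ≈ 14600 kip·in

Assume both steels yield.
a = (A_s − A'_s) f_y/(0.85 f'_c b) = (10.76 − 2.09) × 60/(0.85 × 3.5 × 17.4) = 10.049 in.
c = a/β₁ = 10.049/0.85 = 11.822 in; ε'_s = 0.003(c − d')/c = 0.0025 ≥ ε_y = 0.0021, so the compression steel yields.
M_n = (A_s − A'_s) f_y (d − a/2) + A'_s f_y (d − d') = 520.2 × (27 − 5.0245) + 125.4 × (27 − 2.1) = 11431.7 + 3122.5 = 14554.2 kip·in.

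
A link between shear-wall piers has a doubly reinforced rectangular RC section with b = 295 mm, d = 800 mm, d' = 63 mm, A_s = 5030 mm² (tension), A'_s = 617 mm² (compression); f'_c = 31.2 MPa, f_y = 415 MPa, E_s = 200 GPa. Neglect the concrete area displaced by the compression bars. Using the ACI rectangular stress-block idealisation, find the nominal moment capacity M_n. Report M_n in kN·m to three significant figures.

M_n ≈ 1440 kN·m

Assume both tension and compression steel yield.
Net tension couple steel: A_s − A'_s = 4413 mm².
a = (A_s − A'_s) f_y / (0.85 f'_c b) = 1831395/(0.85 × 31.2 × 295) = 234.09 mm.
c = a/β₁ = 234.09/0.827 = 283.06 mm; ε'_s = 0.003(c − d')/c = 0.0023 ≥ f_y/E_s = 0.0021, so compression steel does yield.
M_n = (A_s − A'_s) f_y (d − a/2) + A'_s f_y (d − d') = [1831395 × (800 − 117.045) + 256055 × (800 − 63)] × 10⁻⁶ = 1250.76 + 188.71 = 1439.47 kN·m.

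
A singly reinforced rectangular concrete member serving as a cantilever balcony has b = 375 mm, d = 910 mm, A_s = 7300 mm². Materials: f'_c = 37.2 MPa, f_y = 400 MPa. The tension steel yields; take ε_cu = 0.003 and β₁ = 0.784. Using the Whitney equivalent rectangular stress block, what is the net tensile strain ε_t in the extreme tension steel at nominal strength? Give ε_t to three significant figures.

ε_t ≈ 0.00569

a = A_s f_y/(0.85 f'_c b) = 246.26 mm.
β₁ = 0.784, so c = a/β₁ = 246.26/0.784 = 314.11 mm.
From the linear strain diagram with ε_cu = 0.003: ε_t = 0.003 (d − c)/c = 0.003 × (910 − 314.11)/314.11 = 0.00569.
Since ε_t ≥ 0.005, the section is tension-controlled.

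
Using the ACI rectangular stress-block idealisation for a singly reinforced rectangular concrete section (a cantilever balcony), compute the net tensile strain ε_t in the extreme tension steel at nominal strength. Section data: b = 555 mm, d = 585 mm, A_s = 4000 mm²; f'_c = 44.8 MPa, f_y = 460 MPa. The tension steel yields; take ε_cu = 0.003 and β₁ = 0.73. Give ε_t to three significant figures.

ε_t ≈ 0.0117

a = A_s f_y/(0.85 f'_c b) = 87.06 mm.
β₁ = 0.73, so c = a/β₁ = 87.06/0.73 = 119.26 mm.
From the linear strain diagram with ε_cu = 0.003: ε_t = 0.003 (d − c)/c = 0.003 × (585 − 119.26)/119.26 = 0.0117.
Since ε_t ≥ 0.005, the section is tension-controlled.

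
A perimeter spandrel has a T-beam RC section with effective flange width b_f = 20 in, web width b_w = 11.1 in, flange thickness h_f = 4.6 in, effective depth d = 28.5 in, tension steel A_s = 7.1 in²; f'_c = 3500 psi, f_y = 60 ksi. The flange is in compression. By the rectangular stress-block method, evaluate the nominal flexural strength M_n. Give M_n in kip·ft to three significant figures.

M_n ≈ 872 kip·ft

Tension: T = A_s f_y = 7.1 × 60 = 426 kips.
Try a within the flange: a = T/(0.85 f'_c b_f) = 426/(0.85 × 3.5 × 20) = 7.160 in.
a = 7.160 > h_f = 4.6 in: the block extends into the web. Split into flange-overhang and web parts.
C_f = 0.85 f'_c (b_f − b_w) h_f = 0.85 × 3.5 × (20 − 11.1) × 4.6 = 121.8 kips.
Remaining web compression depth: a_w = (T − C_f)/(0.85 f'_c b_w) = (426 − 121.8)/(0.85 × 3.5 × 11.1) = 9.212 in.
M_n = C_f(d − h_f/2) + (T − C_f)(d − a_w/2) = 121.8 × (28.5 − 2.3) + 304.2 × (28.5 − 4.606) = 3191.2 + 7268.6 = 10459.8 kip·in.
M_n = 10459.8/12 = 871.65 kip·ft.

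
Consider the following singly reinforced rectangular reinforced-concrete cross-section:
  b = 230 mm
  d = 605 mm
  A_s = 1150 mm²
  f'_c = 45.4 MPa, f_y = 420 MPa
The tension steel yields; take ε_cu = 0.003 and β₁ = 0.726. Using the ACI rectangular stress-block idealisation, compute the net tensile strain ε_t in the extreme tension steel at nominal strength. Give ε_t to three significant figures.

ε_t ≈ 0.0212

a = A_s f_y/(0.85 f'_c b) = 54.42 mm.
β₁ = 0.726, so c = a/β₁ = 54.42/0.726 = 74.96 mm.
From the linear strain diagram with ε_cu = 0.003: ε_t = 0.003 (d − c)/c = 0.003 × (605 − 74.96)/74.96 = 0.0212.
Since ε_t ≥ 0.005, the section is tension-controlled.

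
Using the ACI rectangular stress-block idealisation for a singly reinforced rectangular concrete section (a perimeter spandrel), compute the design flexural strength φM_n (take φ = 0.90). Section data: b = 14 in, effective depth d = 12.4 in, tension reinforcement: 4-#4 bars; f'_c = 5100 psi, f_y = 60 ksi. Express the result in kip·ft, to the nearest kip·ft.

A_s = 4 × 0.2 = 0.8 in².
T = A_s f_y = 0.8 × 60 = 48 kips.
a = T/(0.85 f'_c b) = 48/(0.85 × 5.1 × 14) = 0.791 in.
M_n = T(d − a/2) = 48 × (12.4 − 0.3955) = 576.2 kip·in = 576.2/12 = 48.02 kip·ft.
φM_n = 0.90 × 48.02 = 43.22 kip·ft.

φM_n ≈ 43 kip·ft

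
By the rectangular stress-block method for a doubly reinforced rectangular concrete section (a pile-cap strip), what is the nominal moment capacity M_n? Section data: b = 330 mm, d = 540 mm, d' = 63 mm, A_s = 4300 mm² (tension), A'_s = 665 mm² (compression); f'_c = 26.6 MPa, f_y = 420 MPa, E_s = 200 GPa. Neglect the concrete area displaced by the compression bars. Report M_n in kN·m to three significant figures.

Assume both tension and compression steel yield.
Net tension couple steel: A_s − A'_s = 3635 mm².
a = (A_s − A'_s) f_y / (0.85 f'_c b) = 1526700/(0.85 × 26.6 × 330) = 204.62 mm.
c = a/β₁ = 204.62/0.85 = 240.73 mm; ε'_s = 0.003(c − d')/c = 0.0022 ≥ f_y/E_s = 0.0021, so compression steel does yield.
M_n = (A_s − A'_s) f_y (d − a/2) + A'_s f_y (d − d') = [1526700 × (540 − 102.31) + 279300 × (540 − 63)] × 10⁻⁶ = 668.22 + 133.23 = 801.45 kN·m.

M_n ≈ 801 kN·m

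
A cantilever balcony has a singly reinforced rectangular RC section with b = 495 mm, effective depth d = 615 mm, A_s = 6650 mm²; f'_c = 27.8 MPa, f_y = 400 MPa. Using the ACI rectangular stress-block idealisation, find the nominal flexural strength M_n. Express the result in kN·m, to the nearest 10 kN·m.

M_n ≈ 1330 kN·m

T = A_s f_y = 6650 × 400 = 2660000 N = 2660 kN.
From C = T: a = T/(0.85 f'_c b) = 2660000/(0.85 × 27.8 × 495) = 227.41 mm.
M_n = T(d − a/2) = 2660 kN × (615 − 113.705) mm = 1333.44 kN·m.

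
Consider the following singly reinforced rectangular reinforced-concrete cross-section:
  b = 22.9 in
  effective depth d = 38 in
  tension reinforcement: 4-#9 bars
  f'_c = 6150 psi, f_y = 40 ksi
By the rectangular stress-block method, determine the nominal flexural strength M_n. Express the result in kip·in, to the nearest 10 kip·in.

A_s = 4 × 1 = 4 in².
T = A_s f_y = 4 × 40 = 160 kips.
a = T/(0.85 f'_c b) = 160/(0.85 × 6.15 × 22.9) = 1.337 in.
M_n = T(d − a/2) = 160 × (38 − 0.6685) = 5973.0 kip·in.

M_n ≈ 5970 kip·in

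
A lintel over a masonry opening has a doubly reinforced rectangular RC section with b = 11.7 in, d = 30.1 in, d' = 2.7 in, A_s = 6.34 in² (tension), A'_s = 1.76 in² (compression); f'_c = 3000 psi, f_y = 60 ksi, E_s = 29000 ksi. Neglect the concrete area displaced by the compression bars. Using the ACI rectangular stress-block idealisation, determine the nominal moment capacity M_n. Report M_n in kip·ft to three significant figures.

M_n ≈ 825 kip·ft

Assume both steels yield.
a = (A_s − A'_s) f_y/(0.85 f'_c b) = (6.34 − 1.76) × 60/(0.85 × 3 × 11.7) = 9.211 in.
c = a/β₁ = 9.211/0.85 = 10.836 in; ε'_s = 0.003(c − d')/c = 0.0023 ≥ ε_y = 0.0021, so the compression steel yields.
M_n = (A_s − A'_s) f_y (d − a/2) + A'_s f_y (d − d') = 274.8 × (30.1 − 4.6055) + 105.6 × (30.1 − 2.7) = 7005.9 + 2893.4 = 9899.3 kip·in = 9899.3/12 = 824.94 kip·ft.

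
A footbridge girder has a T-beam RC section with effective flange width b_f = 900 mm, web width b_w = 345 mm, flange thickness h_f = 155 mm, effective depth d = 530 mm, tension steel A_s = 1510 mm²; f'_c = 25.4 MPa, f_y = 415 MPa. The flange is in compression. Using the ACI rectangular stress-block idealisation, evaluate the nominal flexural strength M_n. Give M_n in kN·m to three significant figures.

Tension: T = A_s f_y = 1510 × 415 = 626650 N.
Try a within the flange: a = T/(0.85 f'_c b_f) = 626650/(0.85 × 25.4 × 900) = 32.25 mm.
Since a = 32.25 ≤ h_f = 155 mm, the stress block lies entirely in the flange; analyse as a rectangular beam of width b_f.
M_n = T(d − a/2) = 626650 × (530 − 16.125) = 322.02 × 10⁶ N·mm.
M_n = 322.02 kN·m.

M_n ≈ 322 kN·m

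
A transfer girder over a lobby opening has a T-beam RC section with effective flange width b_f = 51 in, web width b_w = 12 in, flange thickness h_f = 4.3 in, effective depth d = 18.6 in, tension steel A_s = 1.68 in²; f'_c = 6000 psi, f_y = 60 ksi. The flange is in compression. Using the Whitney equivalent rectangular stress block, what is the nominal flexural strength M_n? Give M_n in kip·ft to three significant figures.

M_n ≈ 155 kip·ft

Tension: T = A_s f_y = 1.68 × 60 = 100.8 kips.
Try a within the flange: a = T/(0.85 f'_c b_f) = 100.8/(0.85 × 6 × 51) = 0.388 in.
Since a = 0.388 ≤ h_f = 4.3 in, the stress block lies entirely in the flange; analyse as a rectangular beam of width b_f.
M_n = T(d − a/2) = 100.8 × (18.6 − 0.194) = 1855.3 kip·in.
M_n = 1855.3/12 = 154.61 kip·ft.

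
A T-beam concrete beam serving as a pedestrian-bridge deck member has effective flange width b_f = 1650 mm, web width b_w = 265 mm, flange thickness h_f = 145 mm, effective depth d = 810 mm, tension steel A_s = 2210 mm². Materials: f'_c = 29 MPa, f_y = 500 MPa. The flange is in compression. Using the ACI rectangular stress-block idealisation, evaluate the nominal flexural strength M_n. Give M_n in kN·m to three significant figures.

M_n ≈ 880 kN·m

Tension: T = A_s f_y = 2210 × 500 = 1105000 N.
Try a within the flange: a = T/(0.85 f'_c b_f) = 1105000/(0.85 × 29 × 1650) = 27.17 mm.
Since a = 27.17 ≤ h_f = 145 mm, the stress block lies entirely in the flange; analyse as a rectangular beam of width b_f.
M_n = T(d − a/2) = 1105000 × (810 − 13.585) = 880.04 × 10⁶ N·mm.
M_n = 880.04 kN·m.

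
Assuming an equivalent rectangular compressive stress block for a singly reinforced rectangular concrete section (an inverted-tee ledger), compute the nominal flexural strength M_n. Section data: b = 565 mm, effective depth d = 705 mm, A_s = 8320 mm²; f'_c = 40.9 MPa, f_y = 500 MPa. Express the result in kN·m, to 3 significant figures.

M_n ≈ 2490 kN·m

T = A_s f_y = 8320 × 500 = 4160000 N = 4160 kN.
From C = T: a = T/(0.85 f'_c b) = 4160000/(0.85 × 40.9 × 565) = 211.79 mm.
M_n = T(d − a/2) = 4160 kN × (705 − 105.895) mm = 2492.28 kN·m.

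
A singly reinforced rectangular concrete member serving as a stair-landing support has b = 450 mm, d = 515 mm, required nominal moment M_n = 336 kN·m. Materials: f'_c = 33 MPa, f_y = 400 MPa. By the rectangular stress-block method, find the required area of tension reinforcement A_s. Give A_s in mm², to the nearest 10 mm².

With M_n = 0.85 f'_c a b (d − a/2), solve the quadratic for a:
a = d − √(d² − 2M_n/(0.85 f'_c b)) = 515 − √(515² − 2 × 336×10⁶/(0.85 × 33 × 450)) = 54.58 mm.
A_s = 0.85 f'_c a b / f_y = 0.85 × 33 × 54.58 × 450 / 400 = 1722.3 mm².

A_s ≈ 1720 mm²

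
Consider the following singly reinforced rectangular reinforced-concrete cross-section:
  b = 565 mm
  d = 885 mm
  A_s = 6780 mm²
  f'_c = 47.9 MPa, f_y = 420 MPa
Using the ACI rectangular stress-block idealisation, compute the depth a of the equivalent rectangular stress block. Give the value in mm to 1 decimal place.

a ≈ 123.8 mm

T = A_s f_y = 6780 × 420 = 2847600 N = 2847.6 kN.
Setting C = 0.85 f'_c a b equal to T: a = 2847600/(0.85 × 47.9 × 565) = 123.8 mm.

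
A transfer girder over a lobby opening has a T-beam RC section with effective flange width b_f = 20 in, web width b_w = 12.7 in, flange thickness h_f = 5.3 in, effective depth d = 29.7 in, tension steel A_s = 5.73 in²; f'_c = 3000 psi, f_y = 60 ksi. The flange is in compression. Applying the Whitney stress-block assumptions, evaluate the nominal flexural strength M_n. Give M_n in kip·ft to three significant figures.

Tension: T = A_s f_y = 5.73 × 60 = 343.8 kips.
Try a within the flange: a = T/(0.85 f'_c b_f) = 343.8/(0.85 × 3 × 20) = 6.741 in.
a = 6.741 > h_f = 5.3 in: the block extends into the web. Split into flange-overhang and web parts.
C_f = 0.85 f'_c (b_f − b_w) h_f = 0.85 × 3 × (20 − 12.7) × 5.3 = 98.7 kips.
Remaining web compression depth: a_w = (T − C_f)/(0.85 f'_c b_w) = (343.8 − 98.7)/(0.85 × 3 × 12.7) = 7.568 in.
M_n = C_f(d − h_f/2) + (T − C_f)(d − a_w/2) = 98.7 × (29.7 − 2.65) + 245.1 × (29.7 − 3.784) = 2669.8 + 6352.0 = 9021.8 kip·in.
M_n = 9021.8/12 = 751.82 kip·ft.

M_n ≈ 752 kip·ft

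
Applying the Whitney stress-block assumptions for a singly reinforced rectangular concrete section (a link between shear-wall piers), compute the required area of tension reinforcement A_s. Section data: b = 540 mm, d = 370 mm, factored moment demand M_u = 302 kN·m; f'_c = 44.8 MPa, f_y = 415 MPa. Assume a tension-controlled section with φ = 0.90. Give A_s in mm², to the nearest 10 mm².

A_s ≈ 2330 mm²

M_n = M_u/φ = 302/0.90 = 335.556 kN·m.
With M_n = 0.85 f'_c a b (d − a/2), solve the quadratic for a:
a = d − √(d² − 2M_n/(0.85 f'_c b)) = 370 − √(370² − 2 × 335.556×10⁶/(0.85 × 44.8 × 540)) = 47.10 mm.
A_s = 0.85 f'_c a b / f_y = 0.85 × 44.8 × 47.10 × 540 / 415 = 2333.8 mm².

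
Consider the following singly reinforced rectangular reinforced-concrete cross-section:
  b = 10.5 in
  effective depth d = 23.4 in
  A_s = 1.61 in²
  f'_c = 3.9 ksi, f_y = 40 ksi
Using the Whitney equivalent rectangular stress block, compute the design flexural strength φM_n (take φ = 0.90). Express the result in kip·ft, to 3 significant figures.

φM_n ≈ 109 kip·ft

T = A_s f_y = 1.61 × 40 = 64.4 kips.
a = T/(0.85 f'_c b) = 64.4/(0.85 × 3.9 × 10.5) = 1.850 in.
M_n = T(d − a/2) = 64.4 × (23.4 − 0.925) = 1447.4 kip·in = 1447.4/12 = 120.62 kip·ft.
φM_n = 0.90 × 120.62 = 108.56 kip·ft.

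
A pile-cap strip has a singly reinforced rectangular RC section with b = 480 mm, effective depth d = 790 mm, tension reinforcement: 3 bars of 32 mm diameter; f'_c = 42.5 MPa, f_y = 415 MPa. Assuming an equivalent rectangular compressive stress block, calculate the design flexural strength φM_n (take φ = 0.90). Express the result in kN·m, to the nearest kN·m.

A_s = 3 × 804 = 2412 mm².
T = A_s f_y = 2412 × 415 = 1000980 N = 1000.98 kN.
From C = T: a = T/(0.85 f'_c b) = 1000980/(0.85 × 42.5 × 480) = 57.73 mm.
M_n = T(d − a/2) = 1000.98 kN × (790 − 28.865) mm = 761.88 kN·m.
φM_n = 0.90 × 761.88 = 685.69 kN·m.

φM_n ≈ 686 kN·m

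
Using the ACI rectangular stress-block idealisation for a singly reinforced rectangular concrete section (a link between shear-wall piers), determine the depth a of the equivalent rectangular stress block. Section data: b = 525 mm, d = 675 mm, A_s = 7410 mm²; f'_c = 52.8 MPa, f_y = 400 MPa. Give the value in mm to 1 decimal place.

T = A_s f_y = 7410 × 400 = 2964000 N = 2964 kN.
Setting C = 0.85 f'_c a b equal to T: a = 2964000/(0.85 × 52.8 × 525) = 125.8 mm.

a ≈ 125.8 mm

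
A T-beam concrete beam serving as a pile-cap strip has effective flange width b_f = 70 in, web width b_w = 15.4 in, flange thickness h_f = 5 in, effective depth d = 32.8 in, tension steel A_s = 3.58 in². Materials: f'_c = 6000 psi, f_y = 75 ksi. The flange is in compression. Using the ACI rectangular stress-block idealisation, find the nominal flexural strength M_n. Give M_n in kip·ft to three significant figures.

Tension: T = A_s f_y = 3.58 × 75 = 268.5 kips.
Try a within the flange: a = T/(0.85 f'_c b_f) = 268.5/(0.85 × 6 × 70) = 0.752 in.
Since a = 0.752 ≤ h_f = 5 in, the stress block lies entirely in the flange; analyse as a rectangular beam of width b_f.
M_n = T(d − a/2) = 268.5 × (32.8 − 0.376) = 8705.8 kip·in.
M_n = 8705.8/12 = 725.48 kip·ft.

M_n ≈ 725 kip·ft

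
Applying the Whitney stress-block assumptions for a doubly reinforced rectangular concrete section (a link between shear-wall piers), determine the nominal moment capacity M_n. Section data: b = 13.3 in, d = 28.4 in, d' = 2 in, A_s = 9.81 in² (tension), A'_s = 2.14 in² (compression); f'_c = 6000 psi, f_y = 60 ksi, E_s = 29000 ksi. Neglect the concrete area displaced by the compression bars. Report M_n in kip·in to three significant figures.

M_n ≈ 14900 kip·in

Assume both steels yield.
a = (A_s − A'_s) f_y/(0.85 f'_c b) = (9.81 − 2.14) × 60/(0.85 × 6 × 13.3) = 6.785 in.
c = a/β₁ = 6.785/0.75 = 9.047 in; ε'_s = 0.003(c − d')/c = 0.0023 ≥ ε_y = 0.0021, so the compression steel yields.
M_n = (A_s − A'_s) f_y (d − a/2) + A'_s f_y (d − d') = 460.2 × (28.4 − 3.3925) + 128.4 × (28.4 − 2) = 11508.5 + 3389.8 = 14898.3 kip·in.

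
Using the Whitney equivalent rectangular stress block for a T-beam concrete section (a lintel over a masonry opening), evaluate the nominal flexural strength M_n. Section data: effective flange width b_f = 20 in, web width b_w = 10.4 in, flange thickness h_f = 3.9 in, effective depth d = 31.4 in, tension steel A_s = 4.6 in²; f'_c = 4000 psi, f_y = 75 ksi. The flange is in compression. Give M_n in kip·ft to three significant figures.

Tension: T = A_s f_y = 4.6 × 75 = 345 kips.
Try a within the flange: a = T/(0.85 f'_c b_f) = 345/(0.85 × 4 × 20) = 5.074 in.
a = 5.074 > h_f = 3.9 in: the block extends into the web. Split into flange-overhang and web parts.
C_f = 0.85 f'_c (b_f − b_w) h_f = 0.85 × 4 × (20 − 10.4) × 3.9 = 127.3 kips.
Remaining web compression depth: a_w = (T − C_f)/(0.85 f'_c b_w) = (345 − 127.3)/(0.85 × 4 × 10.4) = 6.157 in.
M_n = C_f(d − h_f/2) + (T − C_f)(d − a_w/2) = 127.3 × (31.4 − 1.95) + 217.7 × (31.4 − 3.0785) = 3749.0 + 6165.6 = 9914.6 kip·in.
M_n = 9914.6/12 = 826.22 kip·ft.

M_n ≈ 826 kip·ft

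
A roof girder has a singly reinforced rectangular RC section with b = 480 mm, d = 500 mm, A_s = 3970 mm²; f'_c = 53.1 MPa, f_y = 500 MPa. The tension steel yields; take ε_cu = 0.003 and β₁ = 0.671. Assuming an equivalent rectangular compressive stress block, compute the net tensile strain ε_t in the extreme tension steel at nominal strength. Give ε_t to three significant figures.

ε_t ≈ 0.00799

a = A_s f_y/(0.85 f'_c b) = 91.62 mm.
β₁ = 0.671, so c = a/β₁ = 91.62/0.671 = 136.54 mm.
From the linear strain diagram with ε_cu = 0.003: ε_t = 0.003 (d − c)/c = 0.003 × (500 − 136.54)/136.54 = 0.00799.
Since ε_t ≥ 0.005, the section is tension-controlled.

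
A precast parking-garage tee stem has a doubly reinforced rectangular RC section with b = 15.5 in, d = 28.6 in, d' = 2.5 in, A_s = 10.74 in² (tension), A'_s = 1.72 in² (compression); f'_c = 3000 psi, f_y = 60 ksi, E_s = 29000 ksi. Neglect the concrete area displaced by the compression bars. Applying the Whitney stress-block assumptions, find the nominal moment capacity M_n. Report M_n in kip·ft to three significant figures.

M_n ≈ 1210 kip·ft

Assume both steels yield.
a = (A_s − A'_s) f_y/(0.85 f'_c b) = (10.74 − 1.72) × 60/(0.85 × 3 × 15.5) = 13.693 in.
c = a/β₁ = 13.693/0.85 = 16.109 in; ε'_s = 0.003(c − d')/c = 0.0025 ≥ ε_y = 0.0021, so the compression steel yields.
M_n = (A_s − A'_s) f_y (d − a/2) + A'_s f_y (d − d') = 541.2 × (28.6 − 6.8465) + 103.2 × (28.6 − 2.5) = 11773.0 + 2693.5 = 14466.5 kip·in = 14466.5/12 = 1205.54 kip·ft.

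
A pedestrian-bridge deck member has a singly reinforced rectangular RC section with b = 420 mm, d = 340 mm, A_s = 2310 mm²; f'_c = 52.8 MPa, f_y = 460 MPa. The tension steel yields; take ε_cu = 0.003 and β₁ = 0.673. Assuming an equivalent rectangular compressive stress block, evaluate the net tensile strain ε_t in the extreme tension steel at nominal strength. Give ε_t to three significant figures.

ε_t ≈ 0.00918

a = A_s f_y/(0.85 f'_c b) = 56.37 mm.
β₁ = 0.673, so c = a/β₁ = 56.37/0.673 = 83.76 mm.
From the linear strain diagram with ε_cu = 0.003: ε_t = 0.003 (d − c)/c = 0.003 × (340 − 83.76)/83.76 = 0.00918.
Since ε_t ≥ 0.005, the section is tension-controlled.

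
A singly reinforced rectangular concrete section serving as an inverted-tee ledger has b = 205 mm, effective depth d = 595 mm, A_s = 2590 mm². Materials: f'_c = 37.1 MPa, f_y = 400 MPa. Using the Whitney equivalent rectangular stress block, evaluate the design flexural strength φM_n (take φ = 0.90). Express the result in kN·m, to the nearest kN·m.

φM_n ≈ 480 kN·m

T = A_s f_y = 2590 × 400 = 1036000 N = 1036 kN.
From C = T: a = T/(0.85 f'_c b) = 1036000/(0.85 × 37.1 × 205) = 160.26 mm.
M_n = T(d − a/2) = 1036 kN × (595 − 80.13) mm = 533.41 kN·m.
φM_n = 0.90 × 533.41 = 480.07 kN·m.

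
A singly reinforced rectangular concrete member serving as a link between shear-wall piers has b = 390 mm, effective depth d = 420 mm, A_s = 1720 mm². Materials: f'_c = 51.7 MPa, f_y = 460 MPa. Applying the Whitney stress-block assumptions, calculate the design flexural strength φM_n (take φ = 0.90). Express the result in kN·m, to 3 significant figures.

φM_n ≈ 283 kN·m

T = A_s f_y = 1720 × 460 = 791200 N = 791.2 kN.
From C = T: a = T/(0.85 f'_c b) = 791200/(0.85 × 51.7 × 390) = 46.16 mm.
M_n = T(d − a/2) = 791.2 kN × (420 − 23.08) mm = 314.04 kN·m.
φM_n = 0.90 × 314.04 = 282.64 kN·m.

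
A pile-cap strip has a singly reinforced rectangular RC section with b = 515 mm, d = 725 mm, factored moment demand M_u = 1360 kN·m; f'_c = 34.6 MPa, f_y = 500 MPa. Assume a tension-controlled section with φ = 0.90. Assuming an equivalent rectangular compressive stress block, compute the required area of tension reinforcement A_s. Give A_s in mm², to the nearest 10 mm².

M_n = M_u/φ = 1360/0.90 = 1511.11 kN·m.
With M_n = 0.85 f'_c a b (d − a/2), solve the quadratic for a:
a = d − √(d² − 2M_n/(0.85 f'_c b)) = 725 − √(725² − 2 × 1511.11×10⁶/(0.85 × 34.6 × 515)) = 153.96 mm.
A_s = 0.85 f'_c a b / f_y = 0.85 × 34.6 × 153.96 × 515 / 500 = 4663.8 mm².

A_s ≈ 4660 mm²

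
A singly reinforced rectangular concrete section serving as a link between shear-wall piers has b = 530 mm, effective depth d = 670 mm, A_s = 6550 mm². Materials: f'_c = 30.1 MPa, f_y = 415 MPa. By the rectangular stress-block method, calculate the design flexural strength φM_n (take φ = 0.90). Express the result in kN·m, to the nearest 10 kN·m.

T = A_s f_y = 6550 × 415 = 2718250 N = 2718.25 kN.
From C = T: a = T/(0.85 f'_c b) = 2718250/(0.85 × 30.1 × 530) = 200.46 mm.
M_n = T(d − a/2) = 2718.25 kN × (670 − 100.23) mm = 1548.78 kN·m.
φM_n = 0.90 × 1548.78 = 1393.90 kN·m.

φM_n ≈ 1390 kN·m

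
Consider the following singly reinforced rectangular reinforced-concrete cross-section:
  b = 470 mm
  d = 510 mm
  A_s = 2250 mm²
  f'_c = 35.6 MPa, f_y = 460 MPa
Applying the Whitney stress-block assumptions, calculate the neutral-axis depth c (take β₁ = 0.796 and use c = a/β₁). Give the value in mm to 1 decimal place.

T = A_s f_y = 2250 × 460 = 1035000 N = 1035 kN.
Setting C = 0.85 f'_c a b equal to T: a = 1035000/(0.85 × 35.6 × 470) = 72.774 mm.
With β₁ = 0.796, c = a/β₁ = 72.774/0.796 = 91.4 mm.

c ≈ 91.4 mm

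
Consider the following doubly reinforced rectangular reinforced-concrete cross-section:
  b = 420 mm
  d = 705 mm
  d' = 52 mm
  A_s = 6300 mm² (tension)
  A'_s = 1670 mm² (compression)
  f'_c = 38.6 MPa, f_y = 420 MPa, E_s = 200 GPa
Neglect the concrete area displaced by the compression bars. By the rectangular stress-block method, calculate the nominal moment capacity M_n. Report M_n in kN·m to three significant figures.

M_n ≈ 1690 kN·m

Assume both tension and compression steel yield.
Net tension couple steel: A_s − A'_s = 4630 mm².
a = (A_s − A'_s) f_y / (0.85 f'_c b) = 1944600/(0.85 × 38.6 × 420) = 141.12 mm.
c = a/β₁ = 141.12/0.774 = 182.33 mm; ε'_s = 0.003(c − d')/c = 0.0021 ≥ f_y/E_s = 0.0021, so compression steel does yield.
M_n = (A_s − A'_s) f_y (d − a/2) + A'_s f_y (d − d') = [1944600 × (705 − 70.56) + 701400 × (705 − 52)] × 10⁻⁶ = 1233.73 + 458.01 = 1691.74 kN·m.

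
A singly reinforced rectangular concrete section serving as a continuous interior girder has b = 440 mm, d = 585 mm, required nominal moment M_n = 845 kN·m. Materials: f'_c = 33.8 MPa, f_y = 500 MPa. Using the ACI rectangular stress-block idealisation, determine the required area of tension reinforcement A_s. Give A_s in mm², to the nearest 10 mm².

With M_n = 0.85 f'_c a b (d − a/2), solve the quadratic for a:
a = d − √(d² − 2M_n/(0.85 f'_c b)) = 585 − √(585² − 2 × 845×10⁶/(0.85 × 33.8 × 440)) = 128.34 mm.
A_s = 0.85 f'_c a b / f_y = 0.85 × 33.8 × 128.34 × 440 / 500 = 3244.7 mm².

A_s ≈ 3240 mm²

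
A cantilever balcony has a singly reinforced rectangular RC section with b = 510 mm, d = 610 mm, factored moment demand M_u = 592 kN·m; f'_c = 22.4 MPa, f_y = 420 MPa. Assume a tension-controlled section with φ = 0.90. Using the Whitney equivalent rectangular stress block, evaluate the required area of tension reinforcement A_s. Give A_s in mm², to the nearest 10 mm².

A_s ≈ 2860 mm²

M_n = M_u/φ = 592/0.90 = 657.778 kN·m.
With M_n = 0.85 f'_c a b (d − a/2), solve the quadratic for a:
a = d − √(d² − 2M_n/(0.85 f'_c b)) = 610 − √(610² − 2 × 657.778×10⁶/(0.85 × 22.4 × 510)) = 123.56 mm.
A_s = 0.85 f'_c a b / f_y = 0.85 × 22.4 × 123.56 × 510 / 420 = 2856.7 mm².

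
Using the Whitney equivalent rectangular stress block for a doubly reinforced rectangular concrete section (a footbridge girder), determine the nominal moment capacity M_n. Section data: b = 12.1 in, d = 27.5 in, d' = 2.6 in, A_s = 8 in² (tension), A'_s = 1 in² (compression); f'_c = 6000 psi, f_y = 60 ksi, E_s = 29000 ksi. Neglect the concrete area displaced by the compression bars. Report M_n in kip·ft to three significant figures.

Assume both steels yield.
a = (A_s − A'_s) f_y/(0.85 f'_c b) = (8 − 1) × 60/(0.85 × 6 × 12.1) = 6.806 in.
c = a/β₁ = 6.806/0.75 = 9.075 in; ε'_s = 0.003(c − d')/c = 0.0021 ≥ ε_y = 0.0021, so the compression steel yields.
M_n = (A_s − A'_s) f_y (d − a/2) + A'_s f_y (d − d') = 420 × (27.5 − 3.403) + 60 × (27.5 − 2.6) = 10120.7 + 1494.0 = 11614.7 kip·in = 11614.7/12 = 967.89 kip·ft.

M_n ≈ 968 kip·ft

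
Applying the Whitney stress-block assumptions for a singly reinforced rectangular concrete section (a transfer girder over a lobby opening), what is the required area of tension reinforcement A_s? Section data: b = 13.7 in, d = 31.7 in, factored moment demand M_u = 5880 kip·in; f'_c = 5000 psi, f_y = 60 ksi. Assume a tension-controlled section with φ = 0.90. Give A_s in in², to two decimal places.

M_n = M_u/φ = 5880/0.90 = 6533.33 kip·in.
From M_n = 0.85 f'_c a b (d − a/2):
a = d − √(d² − 2M_n/(0.85 f'_c b)) = 31.7 − √(31.7² − 2 × 6533.33/(0.85 × 5 × 13.7)) = 3.763 in.
A_s = 0.85 f'_c a b / f_y = 0.85 × 5 × 3.763 × 13.7 / 60 = 3.652 in².

A_s ≈ 3.65 in²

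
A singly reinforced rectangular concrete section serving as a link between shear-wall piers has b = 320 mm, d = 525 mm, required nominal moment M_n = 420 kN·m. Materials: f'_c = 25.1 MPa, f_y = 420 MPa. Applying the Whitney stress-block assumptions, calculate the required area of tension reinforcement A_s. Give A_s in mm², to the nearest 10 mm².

With M_n = 0.85 f'_c a b (d − a/2), solve the quadratic for a:
a = d − √(d² − 2M_n/(0.85 f'_c b)) = 525 − √(525² − 2 × 420×10⁶/(0.85 × 25.1 × 320)) = 134.38 mm.
A_s = 0.85 f'_c a b / f_y = 0.85 × 25.1 × 134.38 × 320 / 420 = 2184.4 mm².

A_s ≈ 2180 mm²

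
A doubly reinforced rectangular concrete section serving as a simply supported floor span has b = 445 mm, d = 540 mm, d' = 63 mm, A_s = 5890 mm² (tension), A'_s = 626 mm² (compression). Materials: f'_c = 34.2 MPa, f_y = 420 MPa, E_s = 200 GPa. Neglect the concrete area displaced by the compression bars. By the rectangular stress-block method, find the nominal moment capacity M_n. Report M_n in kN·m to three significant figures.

Assume both tension and compression steel yield.
Net tension couple steel: A_s − A'_s = 5264 mm².
a = (A_s − A'_s) f_y / (0.85 f'_c b) = 2210880/(0.85 × 34.2 × 445) = 170.91 mm.
c = a/β₁ = 170.91/0.806 = 212.05 mm; ε'_s = 0.003(c − d')/c = 0.0021 ≥ f_y/E_s = 0.0021, so compression steel does yield.
M_n = (A_s − A'_s) f_y (d − a/2) + A'_s f_y (d − d') = [2210880 × (540 − 85.455) + 262920 × (540 − 63)] × 10⁻⁶ = 1004.94 + 125.41 = 1130.35 kN·m.

M_n ≈ 1130 kN·m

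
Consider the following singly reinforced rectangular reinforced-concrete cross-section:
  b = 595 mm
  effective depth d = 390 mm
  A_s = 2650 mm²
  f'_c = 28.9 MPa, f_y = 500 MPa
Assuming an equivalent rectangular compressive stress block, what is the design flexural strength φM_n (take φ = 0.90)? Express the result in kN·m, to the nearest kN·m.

φM_n ≈ 411 kN·m

T = A_s f_y = 2650 × 500 = 1325000 N = 1325 kN.
From C = T: a = T/(0.85 f'_c b) = 1325000/(0.85 × 28.9 × 595) = 90.65 mm.
M_n = T(d − a/2) = 1325 kN × (390 − 45.325) mm = 456.69 kN·m.
φM_n = 0.90 × 456.69 = 411.02 kN·m.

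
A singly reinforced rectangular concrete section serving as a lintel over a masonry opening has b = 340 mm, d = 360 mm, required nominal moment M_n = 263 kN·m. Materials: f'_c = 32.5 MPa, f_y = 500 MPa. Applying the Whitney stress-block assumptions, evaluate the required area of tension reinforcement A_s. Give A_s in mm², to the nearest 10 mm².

A_s ≈ 1670 mm²

With M_n = 0.85 f'_c a b (d − a/2), solve the quadratic for a:
a = d − √(d² − 2M_n/(0.85 f'_c b)) = 360 − √(360² − 2 × 263×10⁶/(0.85 × 32.5 × 340)) = 88.71 mm.
A_s = 0.85 f'_c a b / f_y = 0.85 × 32.5 × 88.71 × 340 / 500 = 1666.4 mm².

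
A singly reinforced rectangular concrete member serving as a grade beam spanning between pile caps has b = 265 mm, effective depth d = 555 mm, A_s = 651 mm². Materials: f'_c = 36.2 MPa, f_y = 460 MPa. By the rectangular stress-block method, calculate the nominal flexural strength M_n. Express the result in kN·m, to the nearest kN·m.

T = A_s f_y = 651 × 460 = 299460 N = 299.46 kN.
From C = T: a = T/(0.85 f'_c b) = 299460/(0.85 × 36.2 × 265) = 36.73 mm.
M_n = T(d − a/2) = 299.46 kN × (555 − 18.365) mm = 160.70 kN·m.

M_n ≈ 161 kN·m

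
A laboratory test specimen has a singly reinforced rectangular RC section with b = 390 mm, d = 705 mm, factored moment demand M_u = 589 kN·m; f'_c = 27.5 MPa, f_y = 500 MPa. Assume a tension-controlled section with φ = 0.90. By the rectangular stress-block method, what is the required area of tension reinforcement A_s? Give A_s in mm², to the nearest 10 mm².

A_s ≈ 2010 mm²

M_n = M_u/φ = 589/0.90 = 654.444 kN·m.
With M_n = 0.85 f'_c a b (d − a/2), solve the quadratic for a:
a = d − √(d² − 2M_n/(0.85 f'_c b)) = 705 − √(705² − 2 × 654.444×10⁶/(0.85 × 27.5 × 390)) = 110.49 mm.
A_s = 0.85 f'_c a b / f_y = 0.85 × 27.5 × 110.49 × 390 / 500 = 2014.5 mm².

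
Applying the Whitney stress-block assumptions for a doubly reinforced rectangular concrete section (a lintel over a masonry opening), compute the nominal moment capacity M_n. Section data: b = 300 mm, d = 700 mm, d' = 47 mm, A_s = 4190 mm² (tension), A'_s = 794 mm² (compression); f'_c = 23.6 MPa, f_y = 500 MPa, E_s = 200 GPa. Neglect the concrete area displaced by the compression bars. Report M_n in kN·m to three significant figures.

Assume both tension and compression steel yield.
Net tension couple steel: A_s − A'_s = 3396 mm².
a = (A_s − A'_s) f_y / (0.85 f'_c b) = 1698000/(0.85 × 23.6 × 300) = 282.15 mm.
c = a/β₁ = 282.15/0.85 = 331.94 mm; ε'_s = 0.003(c − d')/c = 0.0026 ≥ f_y/E_s = 0.0025, so compression steel does yield.
M_n = (A_s − A'_s) f_y (d − a/2) + A'_s f_y (d − d') = [1698000 × (700 − 141.075) + 397000 × (700 − 47)] × 10⁻⁶ = 949.05 + 259.24 = 1208.29 kN·m.

M_n ≈ 1210 kN·m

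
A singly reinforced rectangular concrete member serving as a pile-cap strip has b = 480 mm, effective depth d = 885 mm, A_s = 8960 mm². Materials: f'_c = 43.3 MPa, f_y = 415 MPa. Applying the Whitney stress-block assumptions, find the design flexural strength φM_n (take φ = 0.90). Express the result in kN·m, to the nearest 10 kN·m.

φM_n ≈ 2610 kN·m

T = A_s f_y = 8960 × 415 = 3718400 N = 3718.4 kN.
From C = T: a = T/(0.85 f'_c b) = 3718400/(0.85 × 43.3 × 480) = 210.48 mm.
M_n = T(d − a/2) = 3718.4 kN × (885 − 105.24) mm = 2899.46 kN·m.
φM_n = 0.90 × 2899.46 = 2609.51 kN·m.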